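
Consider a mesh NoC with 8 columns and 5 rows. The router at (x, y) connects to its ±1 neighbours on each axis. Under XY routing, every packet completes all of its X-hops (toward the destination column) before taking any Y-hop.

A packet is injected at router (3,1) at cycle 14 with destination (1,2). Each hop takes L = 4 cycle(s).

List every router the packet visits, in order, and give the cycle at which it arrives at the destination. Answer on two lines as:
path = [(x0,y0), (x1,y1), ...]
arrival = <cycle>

t=14: at (3,1)
t=18: at (2,1) after W
t=22: at (1,1) after W
t=26: at (1,2) after N

path = [(3,1), (2,1), (1,1), (1,2)]
arrival = 26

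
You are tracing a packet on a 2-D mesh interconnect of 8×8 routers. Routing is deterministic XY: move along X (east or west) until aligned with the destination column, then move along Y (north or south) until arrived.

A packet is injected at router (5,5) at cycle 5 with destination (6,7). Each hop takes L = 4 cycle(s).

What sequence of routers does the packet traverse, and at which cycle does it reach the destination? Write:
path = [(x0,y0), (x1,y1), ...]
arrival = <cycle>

path = [(5,5), (6,5), (6,6), (6,7)]
arrival = 17

  0. router=(5,5) cycle=5 (inject)
  1. router=(6,5) cycle=9 dir=E
  2. router=(6,6) cycle=13 dir=N
  3. router=(6,7) cycle=17 dir=N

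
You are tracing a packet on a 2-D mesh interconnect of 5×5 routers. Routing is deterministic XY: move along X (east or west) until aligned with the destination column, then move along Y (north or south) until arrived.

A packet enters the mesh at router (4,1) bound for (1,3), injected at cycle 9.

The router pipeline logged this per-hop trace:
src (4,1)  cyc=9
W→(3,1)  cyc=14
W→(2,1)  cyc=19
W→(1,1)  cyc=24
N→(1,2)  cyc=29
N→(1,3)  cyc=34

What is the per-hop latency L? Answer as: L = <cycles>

L = 5

From hop 0 (9) to hop 1 (14): +5 cycles.
One hop costs L cycles, so L = 5.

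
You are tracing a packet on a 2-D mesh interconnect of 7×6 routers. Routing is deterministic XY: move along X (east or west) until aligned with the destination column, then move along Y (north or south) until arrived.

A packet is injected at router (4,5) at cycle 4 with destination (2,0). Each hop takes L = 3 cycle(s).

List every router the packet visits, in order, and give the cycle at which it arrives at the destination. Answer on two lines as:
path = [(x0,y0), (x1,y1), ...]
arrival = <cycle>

path = [(4,5), (3,5), (2,5), (2,4), (2,3), (2,2), (2,1), (2,0)]
arrival = 25

[0] x=4 y=5 t=4
[1] x=3 y=5 t=7 →W
[2] x=2 y=5 t=10 →W
[3] x=2 y=4 t=13 →S
[4] x=2 y=3 t=16 →S
[5] x=2 y=2 t=19 →S
[6] x=2 y=1 t=22 →S
[7] x=2 y=0 t=25 →S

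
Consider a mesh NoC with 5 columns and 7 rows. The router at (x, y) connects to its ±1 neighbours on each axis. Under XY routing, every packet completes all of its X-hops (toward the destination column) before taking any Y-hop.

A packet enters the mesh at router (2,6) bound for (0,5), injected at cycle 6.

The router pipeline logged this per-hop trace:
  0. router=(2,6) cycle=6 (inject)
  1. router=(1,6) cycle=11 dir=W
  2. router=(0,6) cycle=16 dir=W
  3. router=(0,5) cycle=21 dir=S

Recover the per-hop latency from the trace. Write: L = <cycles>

cyc[1] − cyc[0] = 11 − 6 = 5.
Per-hop latency L = Δcyc = 5.

L = 5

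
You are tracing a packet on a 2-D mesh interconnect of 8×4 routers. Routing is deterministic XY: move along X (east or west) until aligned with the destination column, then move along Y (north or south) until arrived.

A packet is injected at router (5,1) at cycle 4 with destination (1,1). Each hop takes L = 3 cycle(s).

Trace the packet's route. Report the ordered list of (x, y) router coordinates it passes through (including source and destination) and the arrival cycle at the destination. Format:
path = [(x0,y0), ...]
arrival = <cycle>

hop 0: (5,1) @ cyc 4
hop 1: (4,1) @ cyc 7  [W]
hop 2: (3,1) @ cyc 10  [W]
hop 3: (2,1) @ cyc 13  [W]
hop 4: (1,1) @ cyc 16  [W]

path = [(5,1), (4,1), (3,1), (2,1), (1,1)]
arrival = 16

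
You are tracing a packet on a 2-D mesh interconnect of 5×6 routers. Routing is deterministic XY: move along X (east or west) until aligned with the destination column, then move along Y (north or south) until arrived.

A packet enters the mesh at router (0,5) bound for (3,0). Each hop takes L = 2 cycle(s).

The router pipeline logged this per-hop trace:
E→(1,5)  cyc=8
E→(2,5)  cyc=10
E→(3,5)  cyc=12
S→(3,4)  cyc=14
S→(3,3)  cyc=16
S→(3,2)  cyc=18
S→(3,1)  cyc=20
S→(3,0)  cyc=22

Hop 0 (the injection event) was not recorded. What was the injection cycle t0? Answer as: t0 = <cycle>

t0 = 6

The first recorded entry is hop 1 at cycle 8.
Subtract one hop: t0 = 8 − 2 = 6.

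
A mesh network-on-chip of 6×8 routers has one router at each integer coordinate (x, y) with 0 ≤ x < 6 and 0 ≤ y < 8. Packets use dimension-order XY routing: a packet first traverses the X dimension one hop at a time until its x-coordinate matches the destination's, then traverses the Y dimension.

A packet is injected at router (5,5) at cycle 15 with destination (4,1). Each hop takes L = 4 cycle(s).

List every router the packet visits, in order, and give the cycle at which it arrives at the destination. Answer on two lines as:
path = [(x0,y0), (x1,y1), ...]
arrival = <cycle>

  0. router=(5,5) cycle=15 (inject)
  1. router=(4,5) cycle=19 dir=W
  2. router=(4,4) cycle=23 dir=S
  3. router=(4,3) cycle=27 dir=S
  4. router=(4,2) cycle=31 dir=S
  5. router=(4,1) cycle=35 dir=S

path = [(5,5), (4,5), (4,4), (4,3), (4,2), (4,1)]
arrival = 35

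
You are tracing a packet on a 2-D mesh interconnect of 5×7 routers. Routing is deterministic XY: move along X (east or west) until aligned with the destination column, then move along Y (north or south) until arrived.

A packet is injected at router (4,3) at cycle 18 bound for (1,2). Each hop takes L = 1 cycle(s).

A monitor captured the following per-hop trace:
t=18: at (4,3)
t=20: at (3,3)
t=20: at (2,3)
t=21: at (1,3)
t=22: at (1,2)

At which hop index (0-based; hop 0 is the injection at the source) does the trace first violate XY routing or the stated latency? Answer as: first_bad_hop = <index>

[1] (-1,+0) / 2c ⇒ BAD: Δcyc=2≠L

first_bad_hop = 1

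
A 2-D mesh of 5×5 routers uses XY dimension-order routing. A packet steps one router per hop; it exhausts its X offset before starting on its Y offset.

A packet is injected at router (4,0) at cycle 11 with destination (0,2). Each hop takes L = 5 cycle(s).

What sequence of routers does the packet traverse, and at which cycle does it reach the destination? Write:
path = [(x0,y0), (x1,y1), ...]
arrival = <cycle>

t=11: at (4,0)
t=16: at (3,0) after W
t=21: at (2,0) after W
t=26: at (1,0) after W
t=31: at (0,0) after W
t=36: at (0,1) after N
t=41: at (0,2) after N

path = [(4,0), (3,0), (2,0), (1,0), (0,0), (0,1), (0,2)]
arrival = 41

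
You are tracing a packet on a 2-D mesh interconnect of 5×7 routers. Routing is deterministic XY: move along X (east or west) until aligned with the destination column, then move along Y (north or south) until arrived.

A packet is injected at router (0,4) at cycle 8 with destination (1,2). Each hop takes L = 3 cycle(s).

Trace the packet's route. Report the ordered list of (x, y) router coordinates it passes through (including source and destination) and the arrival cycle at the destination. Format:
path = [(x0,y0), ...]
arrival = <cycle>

path = [(0,4), (1,4), (1,3), (1,2)]
arrival = 17

hop 0: (0,4) @ cyc 8
hop 1: (1,4) @ cyc 11  [E]
hop 2: (1,3) @ cyc 14  [S]
hop 3: (1,2) @ cyc 17  [S]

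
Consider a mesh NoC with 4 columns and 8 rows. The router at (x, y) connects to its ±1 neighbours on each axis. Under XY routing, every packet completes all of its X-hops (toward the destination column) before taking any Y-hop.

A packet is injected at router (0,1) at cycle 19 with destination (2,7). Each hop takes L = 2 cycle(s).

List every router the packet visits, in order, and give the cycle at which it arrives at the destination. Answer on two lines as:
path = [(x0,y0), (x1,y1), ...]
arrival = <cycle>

path = [(0,1), (1,1), (2,1), (2,2), (2,3), (2,4), (2,5), (2,6), (2,7)]
arrival = 35

#0 — 0,1 | c19
#1 — 1,1 | c21 | E
#2 — 2,1 | c23 | E
#3 — 2,2 | c25 | N
#4 — 2,3 | c27 | N
#5 — 2,4 | c29 | N
#6 — 2,5 | c31 | N
#7 — 2,6 | c33 | N
#8 — 2,7 | c35 | N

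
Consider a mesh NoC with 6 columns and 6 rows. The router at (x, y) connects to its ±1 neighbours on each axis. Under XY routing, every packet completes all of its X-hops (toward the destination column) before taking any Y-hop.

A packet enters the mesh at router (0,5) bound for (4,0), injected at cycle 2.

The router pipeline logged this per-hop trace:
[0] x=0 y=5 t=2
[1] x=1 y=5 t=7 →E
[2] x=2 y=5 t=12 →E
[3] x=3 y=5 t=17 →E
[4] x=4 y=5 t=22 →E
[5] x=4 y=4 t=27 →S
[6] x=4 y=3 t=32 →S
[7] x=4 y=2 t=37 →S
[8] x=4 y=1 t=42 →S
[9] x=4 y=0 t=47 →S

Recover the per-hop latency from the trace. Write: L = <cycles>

Δcyc across hop 0→1: 7 − 2 = 5.
Per-hop latency L = Δcyc = 5.

L = 5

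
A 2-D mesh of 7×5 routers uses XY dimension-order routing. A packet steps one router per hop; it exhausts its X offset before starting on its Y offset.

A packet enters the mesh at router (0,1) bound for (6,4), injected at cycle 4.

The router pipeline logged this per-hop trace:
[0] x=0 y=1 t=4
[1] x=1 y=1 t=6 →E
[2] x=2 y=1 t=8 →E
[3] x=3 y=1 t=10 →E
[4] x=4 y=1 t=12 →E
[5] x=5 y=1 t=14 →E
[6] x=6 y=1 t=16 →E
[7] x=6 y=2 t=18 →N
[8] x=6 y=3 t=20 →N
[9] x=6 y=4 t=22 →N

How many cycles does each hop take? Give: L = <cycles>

L = 2

cyc[1] − cyc[0] = 6 − 4 = 2.
That increment is L by definition: L = 2.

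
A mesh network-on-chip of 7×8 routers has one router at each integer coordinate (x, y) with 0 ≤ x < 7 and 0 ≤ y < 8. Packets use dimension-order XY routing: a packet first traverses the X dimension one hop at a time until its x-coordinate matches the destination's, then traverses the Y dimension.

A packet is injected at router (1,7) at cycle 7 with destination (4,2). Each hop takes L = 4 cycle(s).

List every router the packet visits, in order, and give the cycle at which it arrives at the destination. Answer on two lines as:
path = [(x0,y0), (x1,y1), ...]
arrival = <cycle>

t=7: at (1,7)
t=11: at (2,7) after E
t=15: at (3,7) after E
t=19: at (4,7) after E
t=23: at (4,6) after S
t=27: at (4,5) after S
t=31: at (4,4) after S
t=35: at (4,3) after S
t=39: at (4,2) after S

path = [(1,7), (2,7), (3,7), (4,7), (4,6), (4,5), (4,4), (4,3), (4,2)]
arrival = 39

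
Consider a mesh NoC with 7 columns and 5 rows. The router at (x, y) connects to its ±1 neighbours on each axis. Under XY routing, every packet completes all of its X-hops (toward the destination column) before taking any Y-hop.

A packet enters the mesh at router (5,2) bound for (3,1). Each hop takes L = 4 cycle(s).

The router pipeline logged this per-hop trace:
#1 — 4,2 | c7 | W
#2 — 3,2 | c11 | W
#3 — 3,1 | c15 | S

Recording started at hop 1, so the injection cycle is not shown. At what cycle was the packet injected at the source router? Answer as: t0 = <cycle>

At hop 1 the cycle is 7; in general cyc_k = t0 + kL.
t0 = cyc[1] − L = 7 − 4 = 3.

t0 = 3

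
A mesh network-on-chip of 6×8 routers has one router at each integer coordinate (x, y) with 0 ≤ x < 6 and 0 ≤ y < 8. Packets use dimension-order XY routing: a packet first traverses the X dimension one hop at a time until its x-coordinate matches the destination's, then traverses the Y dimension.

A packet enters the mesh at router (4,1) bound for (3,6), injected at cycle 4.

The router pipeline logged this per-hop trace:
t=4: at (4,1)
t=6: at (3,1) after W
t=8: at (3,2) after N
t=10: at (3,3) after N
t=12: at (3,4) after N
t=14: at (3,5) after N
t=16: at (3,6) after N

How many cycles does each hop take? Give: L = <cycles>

L = 2

cyc[1] − cyc[0] = 6 − 4 = 2.
One hop costs L cycles, so L = 2.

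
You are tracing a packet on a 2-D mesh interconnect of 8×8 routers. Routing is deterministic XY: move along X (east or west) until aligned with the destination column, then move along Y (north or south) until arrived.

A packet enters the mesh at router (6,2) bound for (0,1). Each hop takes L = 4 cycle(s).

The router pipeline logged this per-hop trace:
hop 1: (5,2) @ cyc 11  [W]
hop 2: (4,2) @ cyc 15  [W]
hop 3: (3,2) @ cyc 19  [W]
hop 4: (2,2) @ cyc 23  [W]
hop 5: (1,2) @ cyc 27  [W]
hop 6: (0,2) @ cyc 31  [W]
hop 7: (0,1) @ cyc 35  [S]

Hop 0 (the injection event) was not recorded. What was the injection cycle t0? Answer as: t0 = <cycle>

t0 = 7

At hop 1 the cycle is 11; in general cyc_k = t0 + kL.
So t0 = 11 − 1·4 = 7.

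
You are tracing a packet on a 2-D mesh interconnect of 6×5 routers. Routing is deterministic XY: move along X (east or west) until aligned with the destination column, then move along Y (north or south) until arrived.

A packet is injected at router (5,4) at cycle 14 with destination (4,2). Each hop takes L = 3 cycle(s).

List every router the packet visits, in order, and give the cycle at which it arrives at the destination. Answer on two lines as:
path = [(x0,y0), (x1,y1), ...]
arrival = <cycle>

path = [(5,4), (4,4), (4,3), (4,2)]
arrival = 23

t=14: at (5,4)
t=17: at (4,4) after W
t=20: at (4,3) after S
t=23: at (4,2) after S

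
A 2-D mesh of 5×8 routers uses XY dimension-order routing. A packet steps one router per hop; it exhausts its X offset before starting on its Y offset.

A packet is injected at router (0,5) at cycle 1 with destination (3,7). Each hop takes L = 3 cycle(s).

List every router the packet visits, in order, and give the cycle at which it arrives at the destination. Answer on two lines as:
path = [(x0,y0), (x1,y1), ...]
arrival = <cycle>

  0. router=(0,5) cycle=1 (inject)
  1. router=(1,5) cycle=4 dir=E
  2. router=(2,5) cycle=7 dir=E
  3. router=(3,5) cycle=10 dir=E
  4. router=(3,6) cycle=13 dir=N
  5. router=(3,7) cycle=16 dir=N

path = [(0,5), (1,5), (2,5), (3,5), (3,6), (3,7)]
arrival = 16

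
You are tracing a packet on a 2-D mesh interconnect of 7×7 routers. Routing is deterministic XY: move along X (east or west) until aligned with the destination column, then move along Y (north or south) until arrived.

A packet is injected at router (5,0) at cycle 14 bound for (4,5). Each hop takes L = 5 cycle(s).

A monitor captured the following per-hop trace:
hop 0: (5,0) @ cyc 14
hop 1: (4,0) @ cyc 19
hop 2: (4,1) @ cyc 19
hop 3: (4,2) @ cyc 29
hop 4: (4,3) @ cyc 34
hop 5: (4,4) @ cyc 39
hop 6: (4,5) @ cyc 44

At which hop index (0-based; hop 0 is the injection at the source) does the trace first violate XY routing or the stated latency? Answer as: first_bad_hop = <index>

check 1→ d=(-1,0) cyc+5: ok
check 2→ d=(0,1) cyc+0: BAD: Δcyc=0≠L

first_bad_hop = 2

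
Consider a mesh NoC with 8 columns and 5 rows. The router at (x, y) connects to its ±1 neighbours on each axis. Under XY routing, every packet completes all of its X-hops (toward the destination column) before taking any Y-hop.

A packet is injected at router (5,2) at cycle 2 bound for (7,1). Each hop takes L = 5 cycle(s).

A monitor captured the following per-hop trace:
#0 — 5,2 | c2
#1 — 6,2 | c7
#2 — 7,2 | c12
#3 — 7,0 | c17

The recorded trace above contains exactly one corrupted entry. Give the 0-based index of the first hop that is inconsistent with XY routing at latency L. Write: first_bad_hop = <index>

check 1→ d=(1,0) cyc+5: ok
check 2→ d=(1,0) cyc+5: ok
check 3→ d=(0,-2) cyc+5: BAD: non-unit step

first_bad_hop = 3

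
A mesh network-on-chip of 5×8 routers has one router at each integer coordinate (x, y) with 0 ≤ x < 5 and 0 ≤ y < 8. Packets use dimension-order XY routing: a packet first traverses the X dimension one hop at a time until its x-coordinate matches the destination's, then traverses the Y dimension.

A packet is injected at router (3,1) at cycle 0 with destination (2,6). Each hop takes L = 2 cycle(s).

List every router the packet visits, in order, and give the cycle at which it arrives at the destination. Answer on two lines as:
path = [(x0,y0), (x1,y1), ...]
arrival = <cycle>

path = [(3,1), (2,1), (2,2), (2,3), (2,4), (2,5), (2,6)]
arrival = 12

hop 0: (3,1) @ cyc 0
hop 1: (2,1) @ cyc 2  [W]
hop 2: (2,2) @ cyc 4  [N]
hop 3: (2,3) @ cyc 6  [N]
hop 4: (2,4) @ cyc 8  [N]
hop 5: (2,5) @ cyc 10  [N]
hop 6: (2,6) @ cyc 12  [N]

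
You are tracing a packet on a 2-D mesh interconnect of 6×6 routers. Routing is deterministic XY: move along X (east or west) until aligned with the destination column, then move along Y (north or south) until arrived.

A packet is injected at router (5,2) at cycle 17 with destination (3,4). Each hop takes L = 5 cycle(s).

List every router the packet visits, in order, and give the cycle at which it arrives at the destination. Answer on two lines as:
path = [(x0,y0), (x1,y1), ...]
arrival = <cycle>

path = [(5,2), (4,2), (3,2), (3,3), (3,4)]
arrival = 37

hop 0: (5,2) @ cyc 17
hop 1: (4,2) @ cyc 22  [W]
hop 2: (3,2) @ cyc 27  [W]
hop 3: (3,3) @ cyc 32  [N]
hop 4: (3,4) @ cyc 37  [N]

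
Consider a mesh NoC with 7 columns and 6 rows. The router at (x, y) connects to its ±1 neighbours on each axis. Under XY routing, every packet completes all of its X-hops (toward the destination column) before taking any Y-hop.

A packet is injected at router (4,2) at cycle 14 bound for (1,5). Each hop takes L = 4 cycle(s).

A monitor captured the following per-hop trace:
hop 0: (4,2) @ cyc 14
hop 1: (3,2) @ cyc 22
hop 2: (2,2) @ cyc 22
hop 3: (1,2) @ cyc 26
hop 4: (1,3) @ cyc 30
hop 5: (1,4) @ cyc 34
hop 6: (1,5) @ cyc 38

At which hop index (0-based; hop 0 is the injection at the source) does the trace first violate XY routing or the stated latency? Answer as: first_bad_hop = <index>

first_bad_hop = 1

  1: Δx=-1 Δy=+0 Δt=8 [BAD: Δcyc=8≠L]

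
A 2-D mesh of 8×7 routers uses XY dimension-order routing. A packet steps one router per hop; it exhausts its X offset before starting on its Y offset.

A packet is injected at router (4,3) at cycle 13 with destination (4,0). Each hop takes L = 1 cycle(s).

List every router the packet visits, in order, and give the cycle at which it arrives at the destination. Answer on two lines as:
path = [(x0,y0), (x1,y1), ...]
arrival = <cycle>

#0 — 4,3 | c13
#1 — 4,2 | c14 | S
#2 — 4,1 | c15 | S
#3 — 4,0 | c16 | S

path = [(4,3), (4,2), (4,1), (4,0)]
arrival = 16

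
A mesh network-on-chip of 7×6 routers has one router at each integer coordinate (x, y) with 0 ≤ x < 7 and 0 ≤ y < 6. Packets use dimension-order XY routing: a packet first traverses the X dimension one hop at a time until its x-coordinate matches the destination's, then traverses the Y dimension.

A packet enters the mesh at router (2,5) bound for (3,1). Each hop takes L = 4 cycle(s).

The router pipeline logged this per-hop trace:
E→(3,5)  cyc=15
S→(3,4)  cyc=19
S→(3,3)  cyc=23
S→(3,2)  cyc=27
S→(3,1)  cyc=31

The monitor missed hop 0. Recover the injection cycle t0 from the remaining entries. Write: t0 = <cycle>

t0 = 11

cyc[1] = 15 and cyc[k] = t0 + k·L for every k.
t0 = cyc[1] − L = 15 − 4 = 11.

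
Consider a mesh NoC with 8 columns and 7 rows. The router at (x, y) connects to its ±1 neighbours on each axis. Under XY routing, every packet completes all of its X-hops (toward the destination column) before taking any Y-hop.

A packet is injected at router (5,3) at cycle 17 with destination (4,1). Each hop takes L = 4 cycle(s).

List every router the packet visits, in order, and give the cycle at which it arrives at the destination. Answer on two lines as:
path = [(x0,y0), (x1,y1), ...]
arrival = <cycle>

path = [(5,3), (4,3), (4,2), (4,1)]
arrival = 29

hop 0: (5,3) @ cyc 17
hop 1: (4,3) @ cyc 21  [W]
hop 2: (4,2) @ cyc 25  [S]
hop 3: (4,1) @ cyc 29  [S]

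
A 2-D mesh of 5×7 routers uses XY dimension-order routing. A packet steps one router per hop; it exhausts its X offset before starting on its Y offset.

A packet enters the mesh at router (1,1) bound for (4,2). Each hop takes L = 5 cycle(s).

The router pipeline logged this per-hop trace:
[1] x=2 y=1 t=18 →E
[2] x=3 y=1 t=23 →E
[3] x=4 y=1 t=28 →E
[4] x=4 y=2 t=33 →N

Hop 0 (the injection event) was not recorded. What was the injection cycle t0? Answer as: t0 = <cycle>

Hop 1 reached at cycle 18; hop k is at t0 + k·L.
Therefore t0 = 18 − L = 13.

t0 = 13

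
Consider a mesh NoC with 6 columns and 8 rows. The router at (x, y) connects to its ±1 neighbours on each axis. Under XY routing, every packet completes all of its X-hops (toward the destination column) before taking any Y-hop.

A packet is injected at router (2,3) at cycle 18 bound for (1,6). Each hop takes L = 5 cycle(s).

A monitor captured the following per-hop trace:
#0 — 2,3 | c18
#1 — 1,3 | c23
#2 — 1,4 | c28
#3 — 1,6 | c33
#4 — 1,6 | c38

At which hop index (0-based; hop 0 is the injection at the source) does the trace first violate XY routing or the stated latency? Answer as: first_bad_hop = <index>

first_bad_hop = 3

[1] (-1,+0) / 5c ⇒ ok
[2] (+0,+1) / 5c ⇒ ok
[3] (+0,+2) / 5c ⇒ BAD: non-unit step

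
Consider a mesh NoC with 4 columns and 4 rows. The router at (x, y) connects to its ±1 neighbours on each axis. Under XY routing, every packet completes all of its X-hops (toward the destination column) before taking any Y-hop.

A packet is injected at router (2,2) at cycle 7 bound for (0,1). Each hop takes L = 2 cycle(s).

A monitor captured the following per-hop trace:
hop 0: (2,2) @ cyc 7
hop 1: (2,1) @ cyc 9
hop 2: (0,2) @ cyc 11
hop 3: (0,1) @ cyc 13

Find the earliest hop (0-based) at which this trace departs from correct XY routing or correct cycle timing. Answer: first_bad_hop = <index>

first_bad_hop = 1

check 1→ d=(0,-1) cyc+2: BAD: Y-move but x=2≠0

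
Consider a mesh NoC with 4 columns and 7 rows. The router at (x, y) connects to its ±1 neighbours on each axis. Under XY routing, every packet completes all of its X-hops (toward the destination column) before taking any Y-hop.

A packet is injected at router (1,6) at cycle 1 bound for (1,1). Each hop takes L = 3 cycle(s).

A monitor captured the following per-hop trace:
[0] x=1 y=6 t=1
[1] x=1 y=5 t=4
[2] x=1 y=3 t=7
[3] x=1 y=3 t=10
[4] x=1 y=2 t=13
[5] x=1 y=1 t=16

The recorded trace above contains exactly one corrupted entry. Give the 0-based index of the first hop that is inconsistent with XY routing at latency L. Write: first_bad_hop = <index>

hop 1: step (+0,-1), +3 cyc — ok
hop 2: step (+0,-2), +3 cyc — BAD: non-unit step

first_bad_hop = 2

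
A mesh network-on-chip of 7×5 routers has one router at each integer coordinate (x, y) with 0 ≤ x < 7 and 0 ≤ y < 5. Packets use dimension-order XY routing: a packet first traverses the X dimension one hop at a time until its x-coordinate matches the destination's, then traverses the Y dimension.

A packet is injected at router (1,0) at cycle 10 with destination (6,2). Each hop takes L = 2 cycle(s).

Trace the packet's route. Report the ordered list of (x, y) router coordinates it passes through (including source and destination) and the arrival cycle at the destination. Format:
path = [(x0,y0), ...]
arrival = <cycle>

path = [(1,0), (2,0), (3,0), (4,0), (5,0), (6,0), (6,1), (6,2)]
arrival = 24

t=10: at (1,0)
t=12: at (2,0) after E
t=14: at (3,0) after E
t=16: at (4,0) after E
t=18: at (5,0) after E
t=20: at (6,0) after E
t=22: at (6,1) after N
t=24: at (6,2) after N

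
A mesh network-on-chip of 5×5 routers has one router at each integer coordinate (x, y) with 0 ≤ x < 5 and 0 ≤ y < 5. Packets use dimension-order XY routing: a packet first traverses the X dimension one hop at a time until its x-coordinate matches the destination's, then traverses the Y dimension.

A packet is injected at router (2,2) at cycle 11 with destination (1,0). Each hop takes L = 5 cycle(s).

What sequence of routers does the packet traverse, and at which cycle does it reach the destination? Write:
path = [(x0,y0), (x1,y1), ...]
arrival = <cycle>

path = [(2,2), (1,2), (1,1), (1,0)]
arrival = 26

t=11: at (2,2)
t=16: at (1,2) after W
t=21: at (1,1) after S
t=26: at (1,0) after S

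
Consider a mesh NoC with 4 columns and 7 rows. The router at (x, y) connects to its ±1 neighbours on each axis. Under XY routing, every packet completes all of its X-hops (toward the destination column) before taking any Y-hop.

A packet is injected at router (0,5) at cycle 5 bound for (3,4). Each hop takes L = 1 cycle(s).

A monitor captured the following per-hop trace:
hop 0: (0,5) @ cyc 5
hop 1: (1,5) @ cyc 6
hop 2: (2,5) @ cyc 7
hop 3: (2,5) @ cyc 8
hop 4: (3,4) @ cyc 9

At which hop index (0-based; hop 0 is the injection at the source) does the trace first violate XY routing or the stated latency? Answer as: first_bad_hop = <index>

first_bad_hop = 3

hop 1: step (+1,+0), +1 cyc — ok
hop 2: step (+1,+0), +1 cyc — ok
hop 3: step (+0,+0), +1 cyc — BAD: non-unit step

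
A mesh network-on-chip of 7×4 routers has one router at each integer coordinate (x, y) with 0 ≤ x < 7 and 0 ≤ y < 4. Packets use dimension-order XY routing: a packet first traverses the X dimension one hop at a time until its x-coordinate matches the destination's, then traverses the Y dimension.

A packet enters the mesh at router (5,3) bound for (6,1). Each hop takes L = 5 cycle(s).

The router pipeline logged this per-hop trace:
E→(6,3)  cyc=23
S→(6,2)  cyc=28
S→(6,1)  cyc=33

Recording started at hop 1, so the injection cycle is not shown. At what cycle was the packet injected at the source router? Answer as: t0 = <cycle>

t0 = 18

The first recorded entry is hop 1 at cycle 23.
Therefore t0 = 23 − L = 18.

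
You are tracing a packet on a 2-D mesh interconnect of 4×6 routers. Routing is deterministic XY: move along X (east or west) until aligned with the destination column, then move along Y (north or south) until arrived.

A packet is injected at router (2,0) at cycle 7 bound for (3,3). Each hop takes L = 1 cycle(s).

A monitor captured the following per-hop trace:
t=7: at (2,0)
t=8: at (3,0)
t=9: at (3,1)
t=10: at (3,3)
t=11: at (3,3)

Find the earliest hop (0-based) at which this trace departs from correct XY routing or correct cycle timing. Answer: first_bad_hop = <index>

first_bad_hop = 3

check 1→ d=(1,0) cyc+1: ok
check 2→ d=(0,1) cyc+1: ok
check 3→ d=(0,2) cyc+1: BAD: non-unit step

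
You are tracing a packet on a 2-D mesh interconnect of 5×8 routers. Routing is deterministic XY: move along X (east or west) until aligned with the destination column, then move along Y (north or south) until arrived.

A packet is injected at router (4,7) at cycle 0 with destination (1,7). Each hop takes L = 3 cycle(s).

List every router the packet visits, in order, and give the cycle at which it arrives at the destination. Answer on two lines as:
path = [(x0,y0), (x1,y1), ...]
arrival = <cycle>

hop 0: (4,7) @ cyc 0
hop 1: (3,7) @ cyc 3  [W]
hop 2: (2,7) @ cyc 6  [W]
hop 3: (1,7) @ cyc 9  [W]

path = [(4,7), (3,7), (2,7), (1,7)]
arrival = 9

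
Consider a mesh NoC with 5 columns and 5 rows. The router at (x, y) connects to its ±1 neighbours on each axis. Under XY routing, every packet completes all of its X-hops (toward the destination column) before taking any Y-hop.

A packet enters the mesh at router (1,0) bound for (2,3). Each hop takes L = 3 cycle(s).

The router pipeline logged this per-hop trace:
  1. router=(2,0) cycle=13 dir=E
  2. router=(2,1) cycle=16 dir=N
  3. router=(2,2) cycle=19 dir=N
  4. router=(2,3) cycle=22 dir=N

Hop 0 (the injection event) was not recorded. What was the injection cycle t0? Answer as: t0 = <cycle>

t0 = 10

The first recorded entry is hop 1 at cycle 13.
So t0 = 13 − 1·3 = 10.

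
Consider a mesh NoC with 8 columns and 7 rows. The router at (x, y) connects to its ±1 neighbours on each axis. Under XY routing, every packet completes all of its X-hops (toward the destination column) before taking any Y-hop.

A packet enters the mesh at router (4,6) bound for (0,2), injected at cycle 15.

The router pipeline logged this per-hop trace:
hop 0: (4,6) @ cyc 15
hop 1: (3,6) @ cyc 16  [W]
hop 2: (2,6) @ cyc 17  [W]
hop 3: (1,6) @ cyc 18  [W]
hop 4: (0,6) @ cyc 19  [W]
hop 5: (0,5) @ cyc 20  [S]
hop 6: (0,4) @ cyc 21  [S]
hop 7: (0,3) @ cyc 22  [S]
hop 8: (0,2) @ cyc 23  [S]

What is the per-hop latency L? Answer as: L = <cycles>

L = 1

cyc[1] − cyc[0] = 16 − 15 = 1.
Each hop adds L, hence L = 1.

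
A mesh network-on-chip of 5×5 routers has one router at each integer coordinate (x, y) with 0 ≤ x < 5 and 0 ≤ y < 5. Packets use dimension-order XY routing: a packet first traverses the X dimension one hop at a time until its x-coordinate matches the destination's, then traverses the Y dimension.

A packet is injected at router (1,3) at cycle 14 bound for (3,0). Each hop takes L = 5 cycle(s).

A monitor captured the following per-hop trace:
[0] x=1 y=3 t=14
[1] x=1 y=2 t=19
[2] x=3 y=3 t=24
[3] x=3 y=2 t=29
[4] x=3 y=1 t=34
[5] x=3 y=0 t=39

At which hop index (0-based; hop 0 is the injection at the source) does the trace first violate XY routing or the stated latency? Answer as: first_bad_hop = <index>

  1: Δx=+0 Δy=-1 Δt=5 [BAD: Y-move but x=1≠3]

first_bad_hop = 1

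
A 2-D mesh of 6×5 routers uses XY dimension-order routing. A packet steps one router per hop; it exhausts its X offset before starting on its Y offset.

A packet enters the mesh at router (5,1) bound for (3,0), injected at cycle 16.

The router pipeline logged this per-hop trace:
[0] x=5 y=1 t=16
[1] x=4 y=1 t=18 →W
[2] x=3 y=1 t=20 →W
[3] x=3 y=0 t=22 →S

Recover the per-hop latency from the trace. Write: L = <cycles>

L = 2

cyc[1] − cyc[0] = 18 − 16 = 2.
One hop costs L cycles, so L = 2.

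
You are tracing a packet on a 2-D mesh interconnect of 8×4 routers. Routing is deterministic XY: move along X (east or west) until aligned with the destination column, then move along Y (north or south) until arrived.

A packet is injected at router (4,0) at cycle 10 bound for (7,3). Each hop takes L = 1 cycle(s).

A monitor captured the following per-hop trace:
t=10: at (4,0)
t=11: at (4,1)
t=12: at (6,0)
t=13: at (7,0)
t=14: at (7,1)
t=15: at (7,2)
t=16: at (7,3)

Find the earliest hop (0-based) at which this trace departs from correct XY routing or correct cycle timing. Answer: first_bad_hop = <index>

hop 1: step (+0,+1), +1 cyc — BAD: Y-move but x=4≠7

first_bad_hop = 1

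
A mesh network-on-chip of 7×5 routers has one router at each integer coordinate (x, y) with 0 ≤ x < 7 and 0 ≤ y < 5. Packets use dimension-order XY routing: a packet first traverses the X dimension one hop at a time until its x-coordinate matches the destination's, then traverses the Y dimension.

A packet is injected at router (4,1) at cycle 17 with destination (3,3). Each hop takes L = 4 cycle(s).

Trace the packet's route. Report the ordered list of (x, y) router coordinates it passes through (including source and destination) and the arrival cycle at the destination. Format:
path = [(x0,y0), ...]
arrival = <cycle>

[0] x=4 y=1 t=17
[1] x=3 y=1 t=21 →W
[2] x=3 y=2 t=25 →N
[3] x=3 y=3 t=29 →N

path = [(4,1), (3,1), (3,2), (3,3)]
arrival = 29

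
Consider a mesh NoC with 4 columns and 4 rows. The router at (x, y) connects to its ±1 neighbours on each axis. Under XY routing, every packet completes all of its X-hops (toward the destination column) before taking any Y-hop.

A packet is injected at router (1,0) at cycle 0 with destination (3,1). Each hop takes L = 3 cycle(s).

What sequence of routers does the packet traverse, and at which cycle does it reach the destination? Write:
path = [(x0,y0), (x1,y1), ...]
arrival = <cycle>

#0 — 1,0 | c0
#1 — 2,0 | c3 | E
#2 — 3,0 | c6 | E
#3 — 3,1 | c9 | N

path = [(1,0), (2,0), (3,0), (3,1)]
arrival = 9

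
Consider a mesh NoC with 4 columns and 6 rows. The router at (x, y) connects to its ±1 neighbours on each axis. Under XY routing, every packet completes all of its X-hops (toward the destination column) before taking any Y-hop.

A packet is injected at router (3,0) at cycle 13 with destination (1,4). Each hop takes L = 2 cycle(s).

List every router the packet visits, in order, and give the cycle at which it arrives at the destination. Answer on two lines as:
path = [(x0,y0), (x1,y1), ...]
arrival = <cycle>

path = [(3,0), (2,0), (1,0), (1,1), (1,2), (1,3), (1,4)]
arrival = 25

t=13: at (3,0)
t=15: at (2,0) after W
t=17: at (1,0) after W
t=19: at (1,1) after N
t=21: at (1,2) after N
t=23: at (1,3) after N
t=25: at (1,4) after N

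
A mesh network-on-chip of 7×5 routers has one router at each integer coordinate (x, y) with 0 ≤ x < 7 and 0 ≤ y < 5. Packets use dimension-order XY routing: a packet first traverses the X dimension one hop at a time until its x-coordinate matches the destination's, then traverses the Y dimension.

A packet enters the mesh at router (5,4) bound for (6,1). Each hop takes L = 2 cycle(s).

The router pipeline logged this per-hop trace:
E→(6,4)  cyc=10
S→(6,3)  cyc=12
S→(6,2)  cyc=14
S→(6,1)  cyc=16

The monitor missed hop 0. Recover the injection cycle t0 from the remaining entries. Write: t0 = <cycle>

t0 = 8

The first recorded entry is hop 1 at cycle 10.
Subtract one hop: t0 = 10 − 2 = 8.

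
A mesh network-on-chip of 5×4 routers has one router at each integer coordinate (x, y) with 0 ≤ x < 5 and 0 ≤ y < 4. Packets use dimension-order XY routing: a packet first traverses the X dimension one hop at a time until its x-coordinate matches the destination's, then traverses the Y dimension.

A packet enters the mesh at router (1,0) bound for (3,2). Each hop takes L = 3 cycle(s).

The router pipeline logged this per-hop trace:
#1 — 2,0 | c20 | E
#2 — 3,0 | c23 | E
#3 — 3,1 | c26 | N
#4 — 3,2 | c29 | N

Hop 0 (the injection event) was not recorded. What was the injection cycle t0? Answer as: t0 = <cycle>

The first recorded entry is hop 1 at cycle 20.
So t0 = 20 − 1·3 = 17.

t0 = 17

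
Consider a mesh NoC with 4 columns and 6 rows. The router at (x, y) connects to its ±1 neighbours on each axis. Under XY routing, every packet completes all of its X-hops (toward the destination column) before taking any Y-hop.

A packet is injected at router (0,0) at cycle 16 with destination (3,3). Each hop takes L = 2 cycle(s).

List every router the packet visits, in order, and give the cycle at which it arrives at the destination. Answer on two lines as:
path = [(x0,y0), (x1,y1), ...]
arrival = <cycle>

  0. router=(0,0) cycle=16 (inject)
  1. router=(1,0) cycle=18 dir=E
  2. router=(2,0) cycle=20 dir=E
  3. router=(3,0) cycle=22 dir=E
  4. router=(3,1) cycle=24 dir=N
  5. router=(3,2) cycle=26 dir=N
  6. router=(3,3) cycle=28 dir=N

path = [(0,0), (1,0), (2,0), (3,0), (3,1), (3,2), (3,3)]
arrival = 28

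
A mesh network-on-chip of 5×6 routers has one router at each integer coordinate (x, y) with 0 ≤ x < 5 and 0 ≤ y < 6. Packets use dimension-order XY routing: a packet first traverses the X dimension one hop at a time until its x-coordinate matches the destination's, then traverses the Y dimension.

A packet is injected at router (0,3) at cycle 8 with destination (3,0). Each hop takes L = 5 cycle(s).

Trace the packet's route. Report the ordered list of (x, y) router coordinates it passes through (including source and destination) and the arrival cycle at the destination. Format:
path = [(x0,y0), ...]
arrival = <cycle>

path = [(0,3), (1,3), (2,3), (3,3), (3,2), (3,1), (3,0)]
arrival = 38

src (0,3)  cyc=8
E→(1,3)  cyc=13
E→(2,3)  cyc=18
E→(3,3)  cyc=23
S→(3,2)  cyc=28
S→(3,1)  cyc=33
S→(3,0)  cyc=38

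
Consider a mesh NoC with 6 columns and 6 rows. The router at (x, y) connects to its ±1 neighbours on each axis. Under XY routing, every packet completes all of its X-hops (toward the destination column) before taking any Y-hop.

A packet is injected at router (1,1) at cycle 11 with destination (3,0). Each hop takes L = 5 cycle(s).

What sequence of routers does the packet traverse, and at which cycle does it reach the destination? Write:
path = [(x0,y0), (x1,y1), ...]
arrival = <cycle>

path = [(1,1), (2,1), (3,1), (3,0)]
arrival = 26

hop 0: (1,1) @ cyc 11
hop 1: (2,1) @ cyc 16  [E]
hop 2: (3,1) @ cyc 21  [E]
hop 3: (3,0) @ cyc 26  [S]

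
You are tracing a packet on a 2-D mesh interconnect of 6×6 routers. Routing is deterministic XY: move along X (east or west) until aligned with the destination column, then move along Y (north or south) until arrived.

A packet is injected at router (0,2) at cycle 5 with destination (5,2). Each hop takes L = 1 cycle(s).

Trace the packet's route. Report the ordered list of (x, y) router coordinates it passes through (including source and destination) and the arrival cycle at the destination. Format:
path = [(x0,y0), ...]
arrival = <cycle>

path = [(0,2), (1,2), (2,2), (3,2), (4,2), (5,2)]
arrival = 10

t=5: at (0,2)
t=6: at (1,2) after E
t=7: at (2,2) after E
t=8: at (3,2) after E
t=9: at (4,2) after E
t=10: at (5,2) after E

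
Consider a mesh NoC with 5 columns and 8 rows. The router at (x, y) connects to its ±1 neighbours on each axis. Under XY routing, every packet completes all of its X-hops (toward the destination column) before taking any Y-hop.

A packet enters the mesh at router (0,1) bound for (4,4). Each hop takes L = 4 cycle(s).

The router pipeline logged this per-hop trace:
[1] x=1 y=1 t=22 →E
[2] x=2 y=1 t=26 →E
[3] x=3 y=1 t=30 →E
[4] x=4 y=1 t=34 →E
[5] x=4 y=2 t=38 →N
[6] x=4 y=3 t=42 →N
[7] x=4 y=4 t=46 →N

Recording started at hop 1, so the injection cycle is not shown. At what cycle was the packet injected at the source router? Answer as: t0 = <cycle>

The first recorded entry is hop 1 at cycle 22.
Therefore t0 = 22 − L = 18.

t0 = 18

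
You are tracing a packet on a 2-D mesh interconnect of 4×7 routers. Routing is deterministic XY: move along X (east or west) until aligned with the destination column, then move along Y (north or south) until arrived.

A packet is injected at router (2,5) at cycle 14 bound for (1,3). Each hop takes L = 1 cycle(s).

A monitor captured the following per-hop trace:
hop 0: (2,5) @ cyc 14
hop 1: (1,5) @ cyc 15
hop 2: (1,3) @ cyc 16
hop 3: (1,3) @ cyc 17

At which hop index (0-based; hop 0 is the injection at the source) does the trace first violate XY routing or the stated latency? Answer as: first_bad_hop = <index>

check 1→ d=(-1,0) cyc+1: ok
check 2→ d=(0,-2) cyc+1: BAD: non-unit step

first_bad_hop = 2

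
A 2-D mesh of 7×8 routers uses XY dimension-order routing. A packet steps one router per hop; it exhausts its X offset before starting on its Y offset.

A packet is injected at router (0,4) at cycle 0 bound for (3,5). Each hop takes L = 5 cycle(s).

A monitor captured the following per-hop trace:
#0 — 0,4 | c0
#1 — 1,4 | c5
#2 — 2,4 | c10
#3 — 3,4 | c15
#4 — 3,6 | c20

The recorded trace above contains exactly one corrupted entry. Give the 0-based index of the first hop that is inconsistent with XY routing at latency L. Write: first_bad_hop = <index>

first_bad_hop = 4

  1: Δx=+1 Δy=+0 Δt=5 [ok]
  2: Δx=+1 Δy=+0 Δt=5 [ok]
  3: Δx=+1 Δy=+0 Δt=5 [ok]
  4: Δx=+0 Δy=+2 Δt=5 [BAD: non-unit step]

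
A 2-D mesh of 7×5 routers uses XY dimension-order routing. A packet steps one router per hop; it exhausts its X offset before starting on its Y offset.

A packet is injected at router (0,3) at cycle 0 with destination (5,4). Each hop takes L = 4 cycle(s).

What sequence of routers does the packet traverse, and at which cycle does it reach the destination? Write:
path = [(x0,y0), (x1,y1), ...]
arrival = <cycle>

  0. router=(0,3) cycle=0 (inject)
  1. router=(1,3) cycle=4 dir=E
  2. router=(2,3) cycle=8 dir=E
  3. router=(3,3) cycle=12 dir=E
  4. router=(4,3) cycle=16 dir=E
  5. router=(5,3) cycle=20 dir=E
  6. router=(5,4) cycle=24 dir=N

path = [(0,3), (1,3), (2,3), (3,3), (4,3), (5,3), (5,4)]
arrival = 24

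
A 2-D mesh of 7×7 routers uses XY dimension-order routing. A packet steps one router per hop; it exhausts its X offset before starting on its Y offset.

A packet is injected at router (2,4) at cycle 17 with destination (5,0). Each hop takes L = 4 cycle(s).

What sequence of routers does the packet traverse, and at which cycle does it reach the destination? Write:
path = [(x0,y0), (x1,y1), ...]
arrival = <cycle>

path = [(2,4), (3,4), (4,4), (5,4), (5,3), (5,2), (5,1), (5,0)]
arrival = 45

[0] x=2 y=4 t=17
[1] x=3 y=4 t=21 →E
[2] x=4 y=4 t=25 →E
[3] x=5 y=4 t=29 →E
[4] x=5 y=3 t=33 →S
[5] x=5 y=2 t=37 →S
[6] x=5 y=1 t=41 →S
[7] x=5 y=0 t=45 →S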